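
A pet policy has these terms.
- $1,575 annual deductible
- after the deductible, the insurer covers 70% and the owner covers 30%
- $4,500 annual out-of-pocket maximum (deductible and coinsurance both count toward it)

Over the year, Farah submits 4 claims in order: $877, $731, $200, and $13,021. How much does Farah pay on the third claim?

$60

Claim 1 ($877): fully absorbed by the deductible. Owner pays $877; OOP now $877.
Claim 2 ($731): $698 to deductible, leaving $33; owner's 30% is $9.90. Owner pays $707.90; OOP now $1,584.90.
Claim 3 ($200): 30% coinsurance on $200 = $60. Owner pays $60; OOP now $1,644.90.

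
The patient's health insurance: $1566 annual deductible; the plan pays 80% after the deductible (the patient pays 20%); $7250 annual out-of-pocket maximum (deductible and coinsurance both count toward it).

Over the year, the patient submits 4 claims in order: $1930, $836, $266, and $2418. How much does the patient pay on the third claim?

$53.20

Bill 1, $1930: $1566 to deductible, leaving $364; patient's 20% is $72.80. Cost to patient: $1638.80. OOP to date $1638.80.
Bill 2, $836: deductible already satisfied, so patient's share is 20% × $836 = $167.20. Cost to patient: $167.20. OOP to date $1806.
Bill 3, $266: deductible already satisfied, so patient's share is 20% × $266 = $53.20. Cost to patient: $53.20. OOP to date $1859.20.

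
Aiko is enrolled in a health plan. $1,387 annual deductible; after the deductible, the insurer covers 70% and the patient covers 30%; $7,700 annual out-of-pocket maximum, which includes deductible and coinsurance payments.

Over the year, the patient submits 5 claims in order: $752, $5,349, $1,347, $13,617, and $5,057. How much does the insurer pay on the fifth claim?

$4,647.40

#1 ($752): fully absorbed by the deductible. Cost to patient: $752. OOP to date $752. Plan pays $752 − $752 = $0.
#2 ($5,349): $635 finishes the deductible; $4,714 goes to coinsurance; patient's 30% is $1,414.20. Cost to patient: $2,049.20. OOP to date $2,801.20. Insurer: $5,349 − $2,049.20 = $3,299.80.
#3 ($1,347): 30% coinsurance on $1,347 = $404.10. Cost to patient: $404.10. OOP to date $3,205.30. Insurer: $1,347 − $404.10 = $942.90.
#4 ($13,617): deductible met; 30% of $13,617 = $4,085.10. Patient pays $4,085.10; OOP now $7,290.40. Insurer: $13,617 − $4,085.10 = $9,531.90.
#5 ($5,057): 30% coinsurance on $5,057 = $1,517.10. That would push OOP to $8,807.50, over the $7,700 cap, so patient pays $7,700 − $7,290.40 = $409.60. Insurer: $5,057 − $409.60 = $4,647.40.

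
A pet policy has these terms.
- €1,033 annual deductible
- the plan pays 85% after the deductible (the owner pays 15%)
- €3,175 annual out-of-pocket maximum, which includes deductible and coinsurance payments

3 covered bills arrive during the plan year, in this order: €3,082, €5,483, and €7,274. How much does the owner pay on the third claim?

€1,012.20

Bill 1, €3,082: deductible takes €1,033, €2,049 remains; coinsurance €2,049 × 15% = €307.35. Cost to owner: €1,340.35. OOP to date €1,340.35.
Bill 2, €5,483: 15% coinsurance on €5,483 = €822.45. Cost to owner: €822.45. OOP to date €2,162.80.
Bill 3, €7,274: deductible met; 15% of €7,274 = €1,091.10. That would push OOP to €3,253.90, over the €3,175 cap, so owner pays €3,175 − €2,162.80 = €1,012.20.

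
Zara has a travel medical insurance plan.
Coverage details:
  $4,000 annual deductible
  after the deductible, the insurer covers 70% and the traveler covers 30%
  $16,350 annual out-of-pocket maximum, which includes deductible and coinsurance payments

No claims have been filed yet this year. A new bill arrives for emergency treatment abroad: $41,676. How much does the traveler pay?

$15,302.80

The full $4,000 deductible is still open; $4,000 of this bill applies to it.
After the $4,000 deductible portion, $41,676 − $4,000 = $37,676 is subject to coinsurance.
30% of $37,676 = $11,302.80 falls to the traveler.
Traveler responsibility before any cap: $4,000 + $11,302.80 = $15,302.80.
Year-to-date out-of-pocket becomes $0 + $15,302.80 = $15,302.80, still under the $16,350 maximum, so no cap applies.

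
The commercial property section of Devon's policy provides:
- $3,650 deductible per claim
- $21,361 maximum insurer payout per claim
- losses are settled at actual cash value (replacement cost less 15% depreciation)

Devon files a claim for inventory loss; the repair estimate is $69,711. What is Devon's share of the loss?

Actual cash value after 15% depreciation: $69,711 × 85% = $59,254.35.
Less the $3,650 deductible: $59,254.35 − $3,650 = $55,604.35.
Since $55,604.35 > $21,361, the payout is capped at $21,361.
Out of pocket: $69,711 − $21,361 = $48,350.

$48,350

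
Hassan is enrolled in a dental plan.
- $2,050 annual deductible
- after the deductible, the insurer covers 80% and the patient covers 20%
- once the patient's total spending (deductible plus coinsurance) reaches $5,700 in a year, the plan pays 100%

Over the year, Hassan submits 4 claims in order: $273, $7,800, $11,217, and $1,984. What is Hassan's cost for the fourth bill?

Claim 1 ($273): all of it applies to the deductible. Patient pays $273; OOP now $273.
Claim 2 ($7,800): deductible takes $1,777, $6,023 remains; patient's 20% is $1,204.60. Patient pays $2,981.60; OOP now $3,254.60.
Claim 3 ($11,217): deductible already satisfied, so patient's share is 20% × $11,217 = $2,243.40. Patient owes $2,243.40 (running OOP $5,498).
Claim 4 ($1,984): deductible already satisfied, so patient's share is 20% × $1,984 = $396.80. Adding that to $5,498 gives $5,894.80, past the $5,700 cap; patient pays only $5,700 − $5,498 = $202.

$202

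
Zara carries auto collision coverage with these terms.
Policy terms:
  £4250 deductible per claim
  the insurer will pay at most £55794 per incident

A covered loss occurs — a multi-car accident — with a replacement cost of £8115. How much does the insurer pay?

After the deductible, £8115 − £4250 = £3865 remains.
That's under the £55794 cap, so the insurer reimburses the full £3865.

£3865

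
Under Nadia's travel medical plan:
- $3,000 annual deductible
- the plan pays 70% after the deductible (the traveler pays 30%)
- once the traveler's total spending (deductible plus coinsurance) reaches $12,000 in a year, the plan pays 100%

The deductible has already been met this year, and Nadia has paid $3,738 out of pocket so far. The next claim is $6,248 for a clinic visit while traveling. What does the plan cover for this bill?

The deductible is already satisfied, so the full bill goes to coinsurance.
30% of $6,248 = $1,874.40 falls to the traveler.
Total out-of-pocket so far would be $3,738 + $1,874.40 = $5,612.40, below the $12,000 cap — no reduction.
The insurer covers the remainder: $6,248 − $1,874.40 = $4,373.60.

$4,373.60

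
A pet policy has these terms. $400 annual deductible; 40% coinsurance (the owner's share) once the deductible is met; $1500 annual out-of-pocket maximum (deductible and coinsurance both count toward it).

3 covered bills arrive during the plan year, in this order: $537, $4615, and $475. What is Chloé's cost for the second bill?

Claim 1 ($537): $400 to deductible, leaving $137; 40% of $137 = $54.80. Cost to owner: $454.80. OOP to date $454.80.
Claim 2 ($4615): 40% coinsurance on $4615 = $1846. That would push OOP to $2300.80, over the $1500 cap, so owner pays $1500 − $454.80 = $1045.20.

$1045.20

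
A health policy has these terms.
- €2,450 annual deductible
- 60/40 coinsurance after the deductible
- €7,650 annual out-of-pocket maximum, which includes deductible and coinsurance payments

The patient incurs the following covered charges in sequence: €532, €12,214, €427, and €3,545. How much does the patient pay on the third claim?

€170.80

Bill 1, €532: fully absorbed by the deductible. Patient owes €532 (running OOP €532).
Bill 2, €12,214: €1,918 finishes the deductible; €10,296 goes to coinsurance; coinsurance €10,296 × 40% = €4,118.40. Patient pays €6,036.40; OOP now €6,568.40.
Bill 3, €427: deductible already satisfied, so patient's share is 40% × €427 = €170.80. Patient pays €170.80; OOP now €6,739.20.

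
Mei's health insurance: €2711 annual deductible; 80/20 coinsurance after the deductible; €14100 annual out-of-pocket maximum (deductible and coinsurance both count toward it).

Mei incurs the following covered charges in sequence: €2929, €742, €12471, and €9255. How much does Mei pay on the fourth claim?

Bill 1, €2929: deductible takes €2711, €218 remains; 20% of €218 = €43.60. Patient pays €2754.60; OOP now €2754.60.
Bill 2, €742: deductible met; 20% of €742 = €148.40. Cost to patient: €148.40. OOP to date €2903.
Bill 3, €12471: deductible already satisfied, so patient's share is 20% × €12471 = €2494.20. Patient owes €2494.20 (running OOP €5397.20).
Bill 4, €9255: deductible already satisfied, so patient's share is 20% × €9255 = €1851. Patient owes €1851 (running OOP €7248.20).

€1851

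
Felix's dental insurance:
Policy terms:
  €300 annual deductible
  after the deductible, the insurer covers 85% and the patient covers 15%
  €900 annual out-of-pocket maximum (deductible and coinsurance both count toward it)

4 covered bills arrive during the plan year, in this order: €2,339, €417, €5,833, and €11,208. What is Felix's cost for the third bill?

€231.60

Claim 1 (€2,339): €300 to deductible, leaving €2,039; patient's 15% is €305.85. Patient pays €605.85; OOP now €605.85.
Claim 2 (€417): deductible already satisfied, so patient's share is 15% × €417 = €62.55. Patient owes €62.55 (running OOP €668.40).
Claim 3 (€5,833): deductible already satisfied, so patient's share is 15% × €5,833 = €874.95. OOP would hit €1,543.35 > €900, so the cap limits the patient to €900 − €668.40 = €231.60.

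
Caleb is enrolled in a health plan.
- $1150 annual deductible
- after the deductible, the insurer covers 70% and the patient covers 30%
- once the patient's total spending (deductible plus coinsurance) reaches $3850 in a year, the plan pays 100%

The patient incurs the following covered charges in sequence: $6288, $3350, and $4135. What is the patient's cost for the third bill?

Claim 1 — $6288: $1150 to deductible, leaving $5138; 30% of $5138 = $1541.40. Patient owes $2691.40 (running OOP $2691.40).
Claim 2 — $3350: deductible met; 30% of $3350 = $1005. Patient owes $1005 (running OOP $3696.40).
Claim 3 — $4135: 30% coinsurance on $4135 = $1240.50. Adding that to $3696.40 gives $4936.90, past the $3850 cap; patient pays only $3850 − $3696.40 = $153.60.

$153.60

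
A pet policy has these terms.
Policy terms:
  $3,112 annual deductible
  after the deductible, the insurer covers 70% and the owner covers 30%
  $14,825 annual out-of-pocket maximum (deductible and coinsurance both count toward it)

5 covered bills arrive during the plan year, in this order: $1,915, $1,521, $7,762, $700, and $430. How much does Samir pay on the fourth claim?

$210

Claim 1 — $1,915: all of it applies to the deductible. Owner pays $1,915; OOP now $1,915.
Claim 2 — $1,521: $1,197 finishes the deductible; $324 goes to coinsurance; 30% of $324 = $97.20. Owner owes $1,294.20 (running OOP $3,209.20).
Claim 3 — $7,762: deductible already satisfied, so owner's share is 30% × $7,762 = $2,328.60. Cost to owner: $2,328.60. OOP to date $5,537.80.
Claim 4 — $700: 30% coinsurance on $700 = $210. Owner pays $210; OOP now $5,747.80.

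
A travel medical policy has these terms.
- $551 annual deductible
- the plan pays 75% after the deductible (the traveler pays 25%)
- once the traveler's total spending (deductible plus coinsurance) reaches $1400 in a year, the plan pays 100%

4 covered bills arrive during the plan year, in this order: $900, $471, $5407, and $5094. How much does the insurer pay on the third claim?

$4763

Claim 1 — $900: deductible takes $551, $349 remains; 25% of $349 = $87.25. Traveler owes $638.25 (running OOP $638.25). Insurer: $900 − $638.25 = $261.75.
Claim 2 — $471: deductible already satisfied, so traveler's share is 25% × $471 = $117.75. Traveler pays $117.75; OOP now $756. Insurer: $471 − $117.75 = $353.25.
Claim 3 — $5407: 25% coinsurance on $5407 = $1351.75. That would push OOP to $2107.75, over the $1400 cap, so traveler pays $1400 − $756 = $644. Plan pays $5407 − $644 = $4763.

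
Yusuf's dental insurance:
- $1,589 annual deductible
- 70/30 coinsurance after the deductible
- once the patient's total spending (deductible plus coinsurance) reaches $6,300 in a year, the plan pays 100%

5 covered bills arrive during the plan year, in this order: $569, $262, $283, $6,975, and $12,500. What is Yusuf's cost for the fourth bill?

$2,425

Claim 1 — $569: fully absorbed by the deductible. Patient pays $569; OOP now $569.
Claim 2 — $262: fully absorbed by the deductible. Patient pays $262; OOP now $831.
Claim 3 — $283: fully absorbed by the deductible. Cost to patient: $283. OOP to date $1,114.
Claim 4 — $6,975: deductible takes $475, $6,500 remains; coinsurance $6,500 × 30% = $1,950. Patient owes $2,425 (running OOP $3,539).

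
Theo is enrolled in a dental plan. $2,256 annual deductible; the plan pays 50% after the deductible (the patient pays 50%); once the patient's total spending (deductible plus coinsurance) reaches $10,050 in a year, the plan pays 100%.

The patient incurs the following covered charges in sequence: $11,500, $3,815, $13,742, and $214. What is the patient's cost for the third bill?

Claim 1 ($11,500): $2,256 to deductible, leaving $9,244; patient's 50% is $4,622. Cost to patient: $6,878. OOP to date $6,878.
Claim 2 ($3,815): 50% coinsurance on $3,815 = $1,907.50. Patient pays $1,907.50; OOP now $8,785.50.
Claim 3 ($13,742): 50% coinsurance on $13,742 = $6,871. Adding that to $8,785.50 gives $15,656.50, past the $10,050 cap; patient pays only $10,050 − $8,785.50 = $1,264.50.

$1,264.50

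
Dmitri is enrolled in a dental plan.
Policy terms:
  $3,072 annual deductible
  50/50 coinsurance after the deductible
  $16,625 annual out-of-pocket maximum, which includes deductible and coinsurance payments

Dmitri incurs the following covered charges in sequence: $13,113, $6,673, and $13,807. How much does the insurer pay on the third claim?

Bill 1, $13,113: $3,072 finishes the deductible; $10,041 goes to coinsurance; patient's 50% is $5,020.50. Patient pays $8,092.50; OOP now $8,092.50. Insurer: $13,113 − $8,092.50 = $5,020.50.
Bill 2, $6,673: 50% coinsurance on $6,673 = $3,336.50. Cost to patient: $3,336.50. OOP to date $11,429. Insurer: $6,673 − $3,336.50 = $3,336.50.
Bill 3, $13,807: deductible already satisfied, so patient's share is 50% × $13,807 = $6,903.50. That would push OOP to $18,332.50, over the $16,625 cap, so patient pays $16,625 − $11,429 = $5,196. Plan pays $13,807 − $5,196 = $8,611.

$8,611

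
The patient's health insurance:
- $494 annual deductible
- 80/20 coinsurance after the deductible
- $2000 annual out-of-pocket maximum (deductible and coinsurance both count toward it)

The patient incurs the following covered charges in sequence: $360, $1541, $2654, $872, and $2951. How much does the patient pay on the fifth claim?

$519.40

Claim 1 — $360: entire amount goes to the deductible. Patient pays $360; OOP now $360.
Claim 2 — $1541: $134 to deductible, leaving $1407; coinsurance $1407 × 20% = $281.40. Patient pays $415.40; OOP now $775.40.
Claim 3 — $2654: deductible met; 20% of $2654 = $530.80. Patient owes $530.80 (running OOP $1306.20).
Claim 4 — $872: 20% coinsurance on $872 = $174.40. Patient owes $174.40 (running OOP $1480.60).
Claim 5 — $2951: 20% coinsurance on $2951 = $590.20. Adding that to $1480.60 gives $2070.80, past the $2000 cap; patient pays only $2000 − $1480.60 = $519.40.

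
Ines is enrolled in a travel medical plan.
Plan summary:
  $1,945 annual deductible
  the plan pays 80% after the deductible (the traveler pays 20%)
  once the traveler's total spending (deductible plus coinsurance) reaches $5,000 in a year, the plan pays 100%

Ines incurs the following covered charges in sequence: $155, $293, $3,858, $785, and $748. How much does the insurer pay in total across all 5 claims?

$3,115.20

#1 ($155): all of it applies to the deductible. Traveler owes $155 (running OOP $155). Plan pays $155 − $155 = $0.
#2 ($293): all of it applies to the deductible. Cost to traveler: $293. OOP to date $448. Insurer: $293 − $293 = $0.
#3 ($3,858): $1,497 to deductible, leaving $2,361; 20% of $2,361 = $472.20. Traveler owes $1,969.20 (running OOP $2,417.20). Insurer: $3,858 − $1,969.20 = $1,888.80.
#4 ($785): deductible already satisfied, so traveler's share is 20% × $785 = $157. Cost to traveler: $157. OOP to date $2,574.20. Plan pays $785 − $157 = $628.
#5 ($748): deductible met; 20% of $748 = $149.60. Traveler pays $149.60; OOP now $2,723.80. Plan pays $748 − $149.60 = $598.40.
Insurer total = bills − traveler's total = $5,839 − $2,723.80 = $3,115.20.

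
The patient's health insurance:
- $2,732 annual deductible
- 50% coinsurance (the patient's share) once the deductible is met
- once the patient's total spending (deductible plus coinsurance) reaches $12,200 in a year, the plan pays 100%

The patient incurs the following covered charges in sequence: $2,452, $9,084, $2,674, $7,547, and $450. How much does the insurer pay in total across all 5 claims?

Claim 1 ($2,452): entire amount goes to the deductible. Patient pays $2,452; OOP now $2,452. Plan pays $2,452 − $2,452 = $0.
Claim 2 ($9,084): $280 to deductible, leaving $8,804; patient's 50% is $4,402. Patient owes $4,682 (running OOP $7,134). Plan pays $9,084 − $4,682 = $4,402.
Claim 3 ($2,674): deductible already satisfied, so patient's share is 50% × $2,674 = $1,337. Patient owes $1,337 (running OOP $8,471). Plan pays $2,674 − $1,337 = $1,337.
Claim 4 ($7,547): deductible already satisfied, so patient's share is 50% × $7,547 = $3,773.50. That would push OOP to $12,244.50, over the $12,200 cap, so patient pays $12,200 − $8,471 = $3,729. Insurer: $7,547 − $3,729 = $3,818.
Claim 5 ($450): deductible met; 50% of $450 = $225. Adding that to $12,200 gives $12,425, past the $12,200 cap; patient pays only $12,200 − $12,200 = $0. Insurer: $450 − $0 = $450.
Insurer total: $0 + $4,402 + $1,337 + $3,818 + $450 = $10,007.

$10,007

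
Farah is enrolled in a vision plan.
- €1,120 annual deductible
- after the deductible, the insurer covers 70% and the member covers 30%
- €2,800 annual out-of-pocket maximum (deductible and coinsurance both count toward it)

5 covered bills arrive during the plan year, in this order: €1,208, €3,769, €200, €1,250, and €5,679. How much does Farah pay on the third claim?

€60

Claim 1 (€1,208): €1,120 finishes the deductible; €88 goes to coinsurance; member's 30% is €26.40. Cost to member: €1,146.40. OOP to date €1,146.40.
Claim 2 (€3,769): 30% coinsurance on €3,769 = €1,130.70. Cost to member: €1,130.70. OOP to date €2,277.10.
Claim 3 (€200): 30% coinsurance on €200 = €60. Cost to member: €60. OOP to date €2,337.10.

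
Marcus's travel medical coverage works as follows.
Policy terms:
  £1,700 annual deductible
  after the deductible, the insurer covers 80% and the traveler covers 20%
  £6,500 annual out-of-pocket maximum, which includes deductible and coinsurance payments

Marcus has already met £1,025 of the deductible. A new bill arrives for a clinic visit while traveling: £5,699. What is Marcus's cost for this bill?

£1,679.80

£1,025 of the £1,700 deductible is already met, leaving £675.
The remaining £5,024 (= £5,699 − £675) moves to coinsurance.
Coinsurance: £5,024 × 20% = £1,004.80.
That puts the traveler's cost at £675 + £1,004.80 = £1,679.80 before any cap.
Total out-of-pocket so far would be £1,025 + £1,679.80 = £2,704.80, below the £6,500 cap — no reduction.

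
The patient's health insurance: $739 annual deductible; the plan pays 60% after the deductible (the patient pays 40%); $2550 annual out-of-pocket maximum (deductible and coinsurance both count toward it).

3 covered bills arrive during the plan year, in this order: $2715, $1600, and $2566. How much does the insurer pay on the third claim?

$2185.40

#1 ($2715): deductible takes $739, $1976 remains; patient's 40% is $790.40. Patient pays $1529.40; OOP now $1529.40. Plan pays $2715 − $1529.40 = $1185.60.
#2 ($1600): deductible already satisfied, so patient's share is 40% × $1600 = $640. Patient owes $640 (running OOP $2169.40). Insurer: $1600 − $640 = $960.
#3 ($2566): deductible already satisfied, so patient's share is 40% × $2566 = $1026.40. OOP would hit $3195.80 > $2550, so the cap limits the patient to $2550 − $2169.40 = $380.60. Plan pays $2566 − $380.60 = $2185.40.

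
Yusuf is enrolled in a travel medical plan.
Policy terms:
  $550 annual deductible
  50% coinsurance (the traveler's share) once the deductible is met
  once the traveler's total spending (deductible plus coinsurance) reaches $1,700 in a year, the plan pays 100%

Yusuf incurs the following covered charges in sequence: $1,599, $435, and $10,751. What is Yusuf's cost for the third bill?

Bill 1, $1,599: $550 to deductible, leaving $1,049; 50% of $1,049 = $524.50. Traveler pays $1,074.50; OOP now $1,074.50.
Bill 2, $435: deductible met; 50% of $435 = $217.50. Traveler owes $217.50 (running OOP $1,292).
Bill 3, $10,751: deductible met; 50% of $10,751 = $5,375.50. OOP would hit $6,667.50 > $1,700, so the cap limits the traveler to $1,700 − $1,292 = $408.

$408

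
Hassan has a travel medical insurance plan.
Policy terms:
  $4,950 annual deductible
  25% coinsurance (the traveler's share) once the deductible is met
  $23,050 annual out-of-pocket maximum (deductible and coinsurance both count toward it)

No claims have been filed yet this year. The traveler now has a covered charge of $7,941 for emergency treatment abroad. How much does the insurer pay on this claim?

Nothing has been paid toward the $4,950 deductible, so the first $4,950 of this charge is applied there.
After the $4,950 deductible portion, $7,941 − $4,950 = $2,991 is subject to coinsurance.
Coinsurance: $2,991 × 25% = $747.75.
That puts the traveler's cost at $4,950 + $747.75 = $5,697.75 before any cap.
Total out-of-pocket so far would be $0 + $5,697.75 = $5,697.75, below the $23,050 cap — no reduction.
The plan picks up $7,941 − $5,697.75 = $2,243.25.

$2,243.25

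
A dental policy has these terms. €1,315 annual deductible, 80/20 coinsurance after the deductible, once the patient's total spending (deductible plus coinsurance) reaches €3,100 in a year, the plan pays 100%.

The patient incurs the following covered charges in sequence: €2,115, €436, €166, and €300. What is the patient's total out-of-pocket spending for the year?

#1 (€2,115): €1,315 to deductible, leaving €800; patient's 20% is €160. Patient pays €1,475; OOP now €1,475.
#2 (€436): 20% coinsurance on €436 = €87.20. Patient owes €87.20 (running OOP €1,562.20).
#3 (€166): deductible met; 20% of €166 = €33.20. Patient pays €33.20; OOP now €1,595.40.
#4 (€300): 20% coinsurance on €300 = €60. Patient pays €60; OOP now €1,655.40.
Total paid by the patient: €1,475 + €87.20 + €33.20 + €60 = €1,655.40.

€1,655.40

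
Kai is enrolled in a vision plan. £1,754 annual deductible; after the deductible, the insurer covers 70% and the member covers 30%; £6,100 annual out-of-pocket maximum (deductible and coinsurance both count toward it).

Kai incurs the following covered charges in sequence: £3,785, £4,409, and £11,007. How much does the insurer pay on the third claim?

Bill 1, £3,785: £1,754 to deductible, leaving £2,031; coinsurance £2,031 × 30% = £609.30. Member owes £2,363.30 (running OOP £2,363.30). Plan pays £3,785 − £2,363.30 = £1,421.70.
Bill 2, £4,409: 30% coinsurance on £4,409 = £1,322.70. Cost to member: £1,322.70. OOP to date £3,686. Plan pays £4,409 − £1,322.70 = £3,086.30.
Bill 3, £11,007: deductible already satisfied, so member's share is 30% × £11,007 = £3,302.10. Adding that to £3,686 gives £6,988.10, past the £6,100 cap; member pays only £6,100 − £3,686 = £2,414. Plan pays £11,007 − £2,414 = £8,593.

£8,593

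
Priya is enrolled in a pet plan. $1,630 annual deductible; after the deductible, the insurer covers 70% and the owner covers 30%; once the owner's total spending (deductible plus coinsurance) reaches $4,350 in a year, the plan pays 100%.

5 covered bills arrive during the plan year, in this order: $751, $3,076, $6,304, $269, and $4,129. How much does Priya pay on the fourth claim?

$80.70

Claim 1 ($751): all of it applies to the deductible. Cost to owner: $751. OOP to date $751.
Claim 2 ($3,076): deductible takes $879, $2,197 remains; 30% of $2,197 = $659.10. Owner pays $1,538.10; OOP now $2,289.10.
Claim 3 ($6,304): deductible met; 30% of $6,304 = $1,891.20. Owner owes $1,891.20 (running OOP $4,180.30).
Claim 4 ($269): 30% coinsurance on $269 = $80.70. Cost to owner: $80.70. OOP to date $4,261.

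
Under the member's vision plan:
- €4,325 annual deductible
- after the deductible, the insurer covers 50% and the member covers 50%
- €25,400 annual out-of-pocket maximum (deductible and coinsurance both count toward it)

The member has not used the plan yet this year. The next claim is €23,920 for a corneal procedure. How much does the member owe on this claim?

Deductible not yet touched, so the first €4,325 of the bill goes to the deductible.
After the €4,325 deductible portion, €23,920 − €4,325 = €19,595 is subject to coinsurance.
Coinsurance: €19,595 × 50% = €9,797.50.
That puts the member's cost at €4,325 + €9,797.50 = €14,122.50 before any cap.
Cumulative spending €0 + €14,122.50 = €14,122.50 stays under the €25,400 maximum.

€14,122.50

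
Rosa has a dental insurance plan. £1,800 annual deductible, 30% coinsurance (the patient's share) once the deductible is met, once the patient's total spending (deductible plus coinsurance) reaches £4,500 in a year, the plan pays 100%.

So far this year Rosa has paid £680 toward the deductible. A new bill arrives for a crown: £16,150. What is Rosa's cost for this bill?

£3,820

£680 of the £1,800 deductible is already met, leaving £1,120.
That leaves £16,150 − £1,120 = £15,030 for coinsurance.
Patient's 30% share of £15,030 is £4,509.
Patient responsibility before any cap: £1,120 + £4,509 = £5,629.
Adding £5,629 to the £680 already spent would give £6,309, which exceeds the £4,500 cap; the patient pays just £4,500 − £680 = £3,820.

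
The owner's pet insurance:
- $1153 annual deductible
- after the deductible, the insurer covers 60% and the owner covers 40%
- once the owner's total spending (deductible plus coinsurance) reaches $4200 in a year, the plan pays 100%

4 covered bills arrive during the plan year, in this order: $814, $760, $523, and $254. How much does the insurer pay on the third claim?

Bill 1, $814: fully absorbed by the deductible. Owner pays $814; OOP now $814. Insurer: $814 − $814 = $0.
Bill 2, $760: $339 to deductible, leaving $421; 40% of $421 = $168.40. Owner pays $507.40; OOP now $1321.40. Insurer: $760 − $507.40 = $252.60.
Bill 3, $523: 40% coinsurance on $523 = $209.20. Cost to owner: $209.20. OOP to date $1530.60. Plan pays $523 − $209.20 = $313.80.

$313.80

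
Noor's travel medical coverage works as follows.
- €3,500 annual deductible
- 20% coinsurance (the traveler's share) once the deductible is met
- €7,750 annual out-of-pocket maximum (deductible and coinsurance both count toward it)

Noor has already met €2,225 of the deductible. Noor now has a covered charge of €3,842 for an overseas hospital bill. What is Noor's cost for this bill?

Remaining deductible: €3,500 − €2,225 = €1,275.
The remaining €2,567 (= €3,842 − €1,275) moves to coinsurance.
Coinsurance: €2,567 × 20% = €513.40.
So the traveler owes €1,275 + €513.40 = €1,788.40 before any cap.
Total out-of-pocket so far would be €2,225 + €1,788.40 = €4,013.40, below the €7,750 cap — no reduction.

€1,788.40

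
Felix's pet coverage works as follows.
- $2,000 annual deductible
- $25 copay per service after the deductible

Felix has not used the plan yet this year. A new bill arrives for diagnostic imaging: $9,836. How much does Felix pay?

$2,025

Deductible not yet touched, so the first $2,000 of the bill goes to the deductible.
The remaining $7,836 (= $9,836 − $2,000) moves to the copay.
Copay on this service: $25.
Owner responsibility: $2,000 + $25 = $2,025.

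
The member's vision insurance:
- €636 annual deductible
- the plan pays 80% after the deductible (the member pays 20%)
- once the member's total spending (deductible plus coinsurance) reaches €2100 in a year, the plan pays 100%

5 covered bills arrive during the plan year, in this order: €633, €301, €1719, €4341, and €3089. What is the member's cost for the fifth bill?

€192.40

Claim 1 (€633): entire amount goes to the deductible. Member owes €633 (running OOP €633).
Claim 2 (€301): €3 to deductible, leaving €298; coinsurance €298 × 20% = €59.60. Member pays €62.60; OOP now €695.60.
Claim 3 (€1719): deductible met; 20% of €1719 = €343.80. Member owes €343.80 (running OOP €1039.40).
Claim 4 (€4341): deductible met; 20% of €4341 = €868.20. Member pays €868.20; OOP now €1907.60.
Claim 5 (€3089): deductible met; 20% of €3089 = €617.80. Adding that to €1907.60 gives €2525.40, past the €2100 cap; member pays only €2100 − €1907.60 = €192.40.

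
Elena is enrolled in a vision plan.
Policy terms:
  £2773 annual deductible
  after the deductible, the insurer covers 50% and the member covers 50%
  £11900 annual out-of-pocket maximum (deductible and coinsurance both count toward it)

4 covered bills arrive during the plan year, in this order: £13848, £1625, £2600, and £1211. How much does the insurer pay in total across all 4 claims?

£8255.50

Claim 1 — £13848: £2773 to deductible, leaving £11075; member's 50% is £5537.50. Member owes £8310.50 (running OOP £8310.50). Plan pays £13848 − £8310.50 = £5537.50.
Claim 2 — £1625: deductible already satisfied, so member's share is 50% × £1625 = £812.50. Cost to member: £812.50. OOP to date £9123. Plan pays £1625 − £812.50 = £812.50.
Claim 3 — £2600: deductible already satisfied, so member's share is 50% × £2600 = £1300. Cost to member: £1300. OOP to date £10423. Insurer: £2600 − £1300 = £1300.
Claim 4 — £1211: 50% coinsurance on £1211 = £605.50. Cost to member: £605.50. OOP to date £11028.50. Insurer: £1211 − £605.50 = £605.50.
Insurer total = bills − member's total = £19284 − £11028.50 = £8255.50.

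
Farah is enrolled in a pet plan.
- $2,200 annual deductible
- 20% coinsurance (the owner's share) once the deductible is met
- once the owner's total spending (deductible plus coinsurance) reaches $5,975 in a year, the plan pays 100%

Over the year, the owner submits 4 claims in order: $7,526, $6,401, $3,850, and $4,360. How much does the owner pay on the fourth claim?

$659.60

Bill 1, $7,526: $2,200 to deductible, leaving $5,326; 20% of $5,326 = $1,065.20. Cost to owner: $3,265.20. OOP to date $3,265.20.
Bill 2, $6,401: 20% coinsurance on $6,401 = $1,280.20. Owner owes $1,280.20 (running OOP $4,545.40).
Bill 3, $3,850: 20% coinsurance on $3,850 = $770. Owner pays $770; OOP now $5,315.40.
Bill 4, $4,360: deductible already satisfied, so owner's share is 20% × $4,360 = $872. Adding that to $5,315.40 gives $6,187.40, past the $5,975 cap; owner pays only $5,975 − $5,315.40 = $659.60.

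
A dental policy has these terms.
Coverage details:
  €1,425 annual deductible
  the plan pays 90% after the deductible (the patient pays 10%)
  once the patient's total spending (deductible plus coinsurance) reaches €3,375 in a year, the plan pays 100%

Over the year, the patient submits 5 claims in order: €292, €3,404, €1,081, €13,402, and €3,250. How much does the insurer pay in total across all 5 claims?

Bill 1, €292: entire amount goes to the deductible. Cost to patient: €292. OOP to date €292. Plan pays €292 − €292 = €0.
Bill 2, €3,404: deductible takes €1,133, €2,271 remains; patient's 10% is €227.10. Patient owes €1,360.10 (running OOP €1,652.10). Insurer: €3,404 − €1,360.10 = €2,043.90.
Bill 3, €1,081: 10% coinsurance on €1,081 = €108.10. Patient owes €108.10 (running OOP €1,760.20). Plan pays €1,081 − €108.10 = €972.90.
Bill 4, €13,402: deductible met; 10% of €13,402 = €1,340.20. Patient pays €1,340.20; OOP now €3,100.40. Insurer: €13,402 − €1,340.20 = €12,061.80.
Bill 5, €3,250: deductible already satisfied, so patient's share is 10% × €3,250 = €325. That would push OOP to €3,425.40, over the €3,375 cap, so patient pays €3,375 − €3,100.40 = €274.60. Insurer: €3,250 − €274.60 = €2,975.40.
Insurer total = bills − patient's total = €21,429 − €3,375 = €18,054.

€18,054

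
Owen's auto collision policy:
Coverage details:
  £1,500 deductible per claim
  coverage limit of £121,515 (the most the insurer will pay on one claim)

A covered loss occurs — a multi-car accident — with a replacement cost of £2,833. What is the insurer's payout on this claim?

Subtract the deductible: £2,833 − £1,500 = £1,333.
£1,333 is within the £121,515 limit, so the insurer pays £1,333.

£1,333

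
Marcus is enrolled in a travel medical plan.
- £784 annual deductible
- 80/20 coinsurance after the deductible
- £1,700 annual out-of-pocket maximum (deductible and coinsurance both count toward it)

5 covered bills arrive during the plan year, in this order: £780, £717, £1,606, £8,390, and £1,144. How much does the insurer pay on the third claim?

Claim 1 (£780): entire amount goes to the deductible. Cost to traveler: £780. OOP to date £780. Insurer: £780 − £780 = £0.
Claim 2 (£717): deductible takes £4, £713 remains; 20% of £713 = £142.60. Traveler owes £146.60 (running OOP £926.60). Insurer: £717 − £146.60 = £570.40.
Claim 3 (£1,606): deductible already satisfied, so traveler's share is 20% × £1,606 = £321.20. Traveler owes £321.20 (running OOP £1,247.80). Insurer: £1,606 − £321.20 = £1,284.80.

£1,284.80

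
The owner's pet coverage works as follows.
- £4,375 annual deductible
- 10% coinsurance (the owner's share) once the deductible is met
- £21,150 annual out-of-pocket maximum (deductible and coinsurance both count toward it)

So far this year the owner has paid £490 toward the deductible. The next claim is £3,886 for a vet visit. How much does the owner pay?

Remaining deductible: £4,375 − £490 = £3,885.
That leaves £3,886 − £3,885 = £1 for coinsurance.
10% of £1 = £0.10 falls to the owner.
Owner responsibility before any cap: £3,885 + £0.10 = £3,885.10.
Year-to-date out-of-pocket becomes £490 + £3,885.10 = £4,375.10, still under the £21,150 maximum, so no cap applies.

£3,885.10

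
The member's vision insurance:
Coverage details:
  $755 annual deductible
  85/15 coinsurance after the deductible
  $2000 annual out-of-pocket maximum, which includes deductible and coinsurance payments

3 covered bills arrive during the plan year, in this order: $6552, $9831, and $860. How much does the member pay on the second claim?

$375.45

#1 ($6552): $755 finishes the deductible; $5797 goes to coinsurance; member's 15% is $869.55. Member owes $1624.55 (running OOP $1624.55).
#2 ($9831): deductible already satisfied, so member's share is 15% × $9831 = $1474.65. Adding that to $1624.55 gives $3099.20, past the $2000 cap; member pays only $2000 − $1624.55 = $375.45.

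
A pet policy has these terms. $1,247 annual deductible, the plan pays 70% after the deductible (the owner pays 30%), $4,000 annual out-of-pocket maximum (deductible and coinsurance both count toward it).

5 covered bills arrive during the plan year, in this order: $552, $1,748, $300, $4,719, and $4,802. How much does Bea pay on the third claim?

#1 ($552): entire amount goes to the deductible. Owner pays $552; OOP now $552.
#2 ($1,748): deductible takes $695, $1,053 remains; 30% of $1,053 = $315.90. Cost to owner: $1,010.90. OOP to date $1,562.90.
#3 ($300): 30% coinsurance on $300 = $90. Owner owes $90 (running OOP $1,652.90).

$90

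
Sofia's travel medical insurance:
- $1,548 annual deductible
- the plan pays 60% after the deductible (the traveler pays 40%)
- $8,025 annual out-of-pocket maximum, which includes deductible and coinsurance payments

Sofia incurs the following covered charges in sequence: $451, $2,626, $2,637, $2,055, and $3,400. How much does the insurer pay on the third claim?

Claim 1 ($451): fully absorbed by the deductible. Traveler pays $451; OOP now $451. Plan pays $451 − $451 = $0.
Claim 2 ($2,626): $1,097 to deductible, leaving $1,529; coinsurance $1,529 × 40% = $611.60. Traveler owes $1,708.60 (running OOP $2,159.60). Plan pays $2,626 − $1,708.60 = $917.40.
Claim 3 ($2,637): 40% coinsurance on $2,637 = $1,054.80. Traveler pays $1,054.80; OOP now $3,214.40. Plan pays $2,637 − $1,054.80 = $1,582.20.

$1,582.20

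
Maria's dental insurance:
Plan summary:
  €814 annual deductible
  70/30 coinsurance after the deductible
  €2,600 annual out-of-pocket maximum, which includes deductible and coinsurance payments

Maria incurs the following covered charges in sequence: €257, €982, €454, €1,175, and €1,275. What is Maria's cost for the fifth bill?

Bill 1, €257: entire amount goes to the deductible. Patient owes €257 (running OOP €257).
Bill 2, €982: deductible takes €557, €425 remains; coinsurance €425 × 30% = €127.50. Patient owes €684.50 (running OOP €941.50).
Bill 3, €454: deductible met; 30% of €454 = €136.20. Patient pays €136.20; OOP now €1,077.70.
Bill 4, €1,175: 30% coinsurance on €1,175 = €352.50. Patient pays €352.50; OOP now €1,430.20.
Bill 5, €1,275: deductible already satisfied, so patient's share is 30% × €1,275 = €382.50. Cost to patient: €382.50. OOP to date €1,812.70.

€382.50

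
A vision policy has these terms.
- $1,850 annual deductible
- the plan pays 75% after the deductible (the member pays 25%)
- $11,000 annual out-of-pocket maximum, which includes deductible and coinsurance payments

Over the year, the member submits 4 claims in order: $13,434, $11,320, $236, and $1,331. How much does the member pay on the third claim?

#1 ($13,434): $1,850 finishes the deductible; $11,584 goes to coinsurance; 25% of $11,584 = $2,896. Member owes $4,746 (running OOP $4,746).
#2 ($11,320): deductible met; 25% of $11,320 = $2,830. Cost to member: $2,830. OOP to date $7,576.
#3 ($236): 25% coinsurance on $236 = $59. Member pays $59; OOP now $7,635.

$59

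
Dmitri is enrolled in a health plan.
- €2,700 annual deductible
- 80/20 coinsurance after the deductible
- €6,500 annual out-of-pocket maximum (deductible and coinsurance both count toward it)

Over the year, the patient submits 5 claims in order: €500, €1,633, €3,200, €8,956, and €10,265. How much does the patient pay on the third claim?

€1,093.60

Claim 1 (€500): entire amount goes to the deductible. Patient owes €500 (running OOP €500).
Claim 2 (€1,633): fully absorbed by the deductible. Cost to patient: €1,633. OOP to date €2,133.
Claim 3 (€3,200): €567 finishes the deductible; €2,633 goes to coinsurance; patient's 20% is €526.60. Cost to patient: €1,093.60. OOP to date €3,226.60.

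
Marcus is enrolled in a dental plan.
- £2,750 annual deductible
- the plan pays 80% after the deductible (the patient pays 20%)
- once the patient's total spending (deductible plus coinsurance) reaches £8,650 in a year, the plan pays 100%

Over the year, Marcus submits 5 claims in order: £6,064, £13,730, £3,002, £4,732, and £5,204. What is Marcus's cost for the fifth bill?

#1 (£6,064): £2,750 finishes the deductible; £3,314 goes to coinsurance; patient's 20% is £662.80. Patient owes £3,412.80 (running OOP £3,412.80).
#2 (£13,730): 20% coinsurance on £13,730 = £2,746. Patient owes £2,746 (running OOP £6,158.80).
#3 (£3,002): deductible already satisfied, so patient's share is 20% × £3,002 = £600.40. Patient owes £600.40 (running OOP £6,759.20).
#4 (£4,732): 20% coinsurance on £4,732 = £946.40. Patient owes £946.40 (running OOP £7,705.60).
#5 (£5,204): deductible already satisfied, so patient's share is 20% × £5,204 = £1,040.80. That would push OOP to £8,746.40, over the £8,650 cap, so patient pays £8,650 − £7,705.60 = £944.40.

£944.40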